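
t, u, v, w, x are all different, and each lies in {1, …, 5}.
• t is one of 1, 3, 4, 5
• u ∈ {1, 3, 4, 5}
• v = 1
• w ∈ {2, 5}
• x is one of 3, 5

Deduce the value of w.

v must be 1 (only option left). Remove 1 from t, u.
The 4 still-open variables together cover exactly {2, 3, 4, 5} — 4 values for 4 variables — and 2 appears only in w's list, so w = 2.

2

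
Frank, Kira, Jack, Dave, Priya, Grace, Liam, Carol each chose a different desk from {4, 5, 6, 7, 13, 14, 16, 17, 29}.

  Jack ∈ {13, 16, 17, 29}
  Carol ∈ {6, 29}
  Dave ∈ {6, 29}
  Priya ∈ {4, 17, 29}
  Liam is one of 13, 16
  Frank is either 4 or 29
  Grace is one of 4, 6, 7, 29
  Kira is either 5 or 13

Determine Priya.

The 8 variables draw from only 8 values {4, 5, 6, 7, 13, 16, 17, 29}, so each is used; only Kira can be 5, hence Kira = 5.
The 7 still-open variables draw from only 7 values {4, 6, 7, 13, 16, 17, 29}, so each is used; only Grace can be 7, hence Grace = 7.
The 2 variables Dave and Carol are confined to {6, 29}, which locks those values in; drop them from Frank, Jack, Priya.
Frank's domain is down to {4}, so Frank = 4. Remove 4 from Priya.
So Priya = 17.

17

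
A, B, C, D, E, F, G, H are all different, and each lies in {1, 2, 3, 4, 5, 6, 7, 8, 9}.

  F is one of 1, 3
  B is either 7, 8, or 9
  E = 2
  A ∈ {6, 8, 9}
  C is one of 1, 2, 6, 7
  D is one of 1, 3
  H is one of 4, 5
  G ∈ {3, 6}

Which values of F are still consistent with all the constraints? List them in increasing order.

1, 3

E must be 2 (only option left). So C can't be 2.
D and F share exactly the 2 values {1, 3}; by pigeonhole those values go to them, so strike 1, 3 from C, G.
G must be 6 (only option left). So A, C can't be 6.
C's domain is down to {7}, so C = 7. Eliminate 7 elsewhere: B.
No further eliminations apply; F can still be any of 1, 3.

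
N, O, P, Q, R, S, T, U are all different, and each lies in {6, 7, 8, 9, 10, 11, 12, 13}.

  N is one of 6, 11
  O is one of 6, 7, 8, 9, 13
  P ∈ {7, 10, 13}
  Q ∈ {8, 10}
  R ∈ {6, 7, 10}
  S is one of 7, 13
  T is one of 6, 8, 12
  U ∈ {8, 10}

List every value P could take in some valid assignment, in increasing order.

7, 13

Among the 8 variables, 9 fits only O (and all 8 values in {6, 7, 8, 9, 10, 11, 12, 13} must be used), so O = 9.
The 7 still-open variables together cover exactly {6, 7, 8, 10, 11, 12, 13} — 7 values for 7 variables — and 11 appears only in N's list, so N = 11.
The 6 still-open variables together cover exactly {6, 7, 8, 10, 12, 13} — 6 values for 6 variables — and 12 appears only in T's list, so T = 12.
The 5 still-open variables together cover exactly {6, 7, 8, 10, 13} — 5 values for 5 variables — and 6 appears only in R's list, so R = 6.
Q and U share exactly the 2 values {8, 10}; by pigeonhole those values go to them, so strike 8, 10 from P.
No further eliminations apply; P can still be any of 7, 13.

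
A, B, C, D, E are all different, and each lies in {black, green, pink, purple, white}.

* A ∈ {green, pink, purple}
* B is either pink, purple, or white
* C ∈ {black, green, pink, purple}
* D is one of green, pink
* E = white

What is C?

E has just one choice, so E = white. Strike white from B.
The 4 still-open variables together cover exactly {black, green, pink, purple} — 4 values for 4 variables — and black appears only in C's list, so C = black.

black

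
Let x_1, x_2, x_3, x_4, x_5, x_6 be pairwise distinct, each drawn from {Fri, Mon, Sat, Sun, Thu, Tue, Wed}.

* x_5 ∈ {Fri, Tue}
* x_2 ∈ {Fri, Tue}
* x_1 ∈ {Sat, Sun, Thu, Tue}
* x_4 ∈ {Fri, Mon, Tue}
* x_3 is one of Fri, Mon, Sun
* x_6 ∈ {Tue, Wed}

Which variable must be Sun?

x_3

The 2 variables x_2 and x_5 are confined to {Fri, Tue}, which locks those values in; drop them from x_1, x_3, x_4, x_6.
x_4's domain is down to {Mon}, so x_4 = Mon. Strike Mon from x_3.
So Sun goes to x_3.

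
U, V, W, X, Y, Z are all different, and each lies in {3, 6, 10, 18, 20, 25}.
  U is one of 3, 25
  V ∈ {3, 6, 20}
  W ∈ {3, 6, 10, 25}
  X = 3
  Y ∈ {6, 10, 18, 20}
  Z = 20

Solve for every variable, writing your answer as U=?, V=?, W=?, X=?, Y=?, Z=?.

U=25, V=6, W=10, X=3, Y=18, Z=20

X's domain is down to {3}, so X = 3. Strike 3 from U, V, W.
That leaves Z = 20. So V, Y can't be 20.
U must be 25 (only option left). Eliminate 25 elsewhere: W.
V must be 6 (only option left). So W, Y can't be 6.
W has just one choice, so W = 10. Remove 10 from Y.
Y's domain is down to {18}, so Y = 18.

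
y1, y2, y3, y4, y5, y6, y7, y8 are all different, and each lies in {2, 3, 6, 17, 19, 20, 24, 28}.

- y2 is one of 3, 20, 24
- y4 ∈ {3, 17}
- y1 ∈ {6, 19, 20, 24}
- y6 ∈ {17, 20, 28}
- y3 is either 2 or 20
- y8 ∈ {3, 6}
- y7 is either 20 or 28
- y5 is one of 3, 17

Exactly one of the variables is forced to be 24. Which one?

y2

The 8 variables together cover exactly {2, 3, 6, 17, 19, 20, 24, 28} — 8 values for 8 variables — and 2 appears only in y3's list, so y3 = 2.
The 7 still-open variables draw from only 7 values {3, 6, 17, 19, 20, 24, 28}, so each is used; only y1 can be 19, hence y1 = 19.
The 6 still-open variables together cover exactly {3, 6, 17, 20, 24, 28} — 6 values for 6 variables — and 6 appears only in y8's list, so y8 = 6.
The 5 still-open variables draw from only 5 values {3, 17, 20, 24, 28}, so each is used; only y2 can be 24, hence y2 = 24.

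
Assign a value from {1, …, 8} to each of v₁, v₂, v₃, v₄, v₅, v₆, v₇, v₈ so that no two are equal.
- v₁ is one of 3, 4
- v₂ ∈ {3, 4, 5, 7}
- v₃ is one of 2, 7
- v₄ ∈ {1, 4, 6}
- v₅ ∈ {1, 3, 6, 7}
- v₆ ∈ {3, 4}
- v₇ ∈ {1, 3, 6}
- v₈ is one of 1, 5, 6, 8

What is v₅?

7

The 8 variables draw from only 8 values {1, 2, 3, 4, 5, 6, 7, 8}, so each is used; only v₃ can be 2, hence v₃ = 2.
Among the 7 still-open variables, 8 fits only v₈ (and all 7 values in {1, 3, 4, 5, 6, 7, 8} must be used), so v₈ = 8.
Among the 6 still-open variables, 5 fits only v₂ (and all 6 values in {1, 3, 4, 5, 6, 7} must be used), so v₂ = 5.
The 5 still-open variables together cover exactly {1, 3, 4, 6, 7} — 5 values for 5 variables — and 7 appears only in v₅'s list, so v₅ = 7.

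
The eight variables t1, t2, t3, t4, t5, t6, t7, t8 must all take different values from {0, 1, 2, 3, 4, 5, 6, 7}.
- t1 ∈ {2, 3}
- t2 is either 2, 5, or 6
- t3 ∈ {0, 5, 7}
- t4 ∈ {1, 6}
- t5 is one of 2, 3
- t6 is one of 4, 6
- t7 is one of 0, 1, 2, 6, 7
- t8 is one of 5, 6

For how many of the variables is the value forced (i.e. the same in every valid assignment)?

2

The 8 variables together cover exactly {0, 1, 2, 3, 4, 5, 6, 7} — 8 values for 8 variables — and 4 appears only in t6's list, so t6 = 4.
t1 and t5 between them cover only {2, 3} — a naked pair. Remove those values from t2, t7.
t2 and t8 share exactly the 2 values {5, 6}; by pigeonhole those values go to them, so strike 5, 6 from t3, t4, t7.
t4 has just one choice, so t4 = 1. Eliminate 1 elsewhere: t7.
Determined: t4=1, t6=4. The other variables each still have more than one consistent value. That makes 2.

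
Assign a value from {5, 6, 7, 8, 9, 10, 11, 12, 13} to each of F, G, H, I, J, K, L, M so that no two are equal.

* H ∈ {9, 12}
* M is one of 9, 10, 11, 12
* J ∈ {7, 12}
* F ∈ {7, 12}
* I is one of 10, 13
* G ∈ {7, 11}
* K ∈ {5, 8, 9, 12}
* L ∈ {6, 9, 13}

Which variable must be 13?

I

F and J between them cover only {7, 12} — a naked pair. Remove those values from G, H, K, M.
That leaves G = 11. Remove 11 from M.
That leaves H = 9. Eliminate 9 elsewhere: K, L, M.
M has just one choice, so M = 10. So I can't be 10.
So 13 goes to I.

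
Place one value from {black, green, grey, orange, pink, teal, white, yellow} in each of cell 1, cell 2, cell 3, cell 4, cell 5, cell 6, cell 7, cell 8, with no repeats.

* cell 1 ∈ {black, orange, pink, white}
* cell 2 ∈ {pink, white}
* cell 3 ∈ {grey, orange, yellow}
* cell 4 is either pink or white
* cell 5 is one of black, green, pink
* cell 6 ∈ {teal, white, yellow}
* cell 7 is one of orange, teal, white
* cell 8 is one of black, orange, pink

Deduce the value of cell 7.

The 8 variables draw from only 8 values {black, green, grey, orange, pink, teal, white, yellow}, so each is used; only cell 5 can be green, hence cell 5 = green.
Among the 7 still-open variables, grey fits only cell 3 (and all 7 values in {black, grey, orange, pink, teal, white, yellow} must be used), so cell 3 = grey.
The 6 still-open variables together cover exactly {black, orange, pink, teal, white, yellow} — 6 values for 6 variables — and yellow appears only in cell 6's list, so cell 6 = yellow.
Among the 5 still-open variables, teal fits only cell 7 (and all 5 values in {black, orange, pink, teal, white} must be used), so cell 7 = teal.

teal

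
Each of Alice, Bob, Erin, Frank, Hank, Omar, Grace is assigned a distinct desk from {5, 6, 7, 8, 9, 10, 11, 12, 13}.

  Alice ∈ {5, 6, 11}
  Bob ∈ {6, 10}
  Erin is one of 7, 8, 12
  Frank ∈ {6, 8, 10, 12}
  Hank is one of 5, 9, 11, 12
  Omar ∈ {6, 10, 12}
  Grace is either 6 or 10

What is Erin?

The 2 variables Bob and Grace are confined to {6, 10}, which locks those values in; drop them from Alice, Frank, Omar.
Omar must be 12 (only option left). Remove 12 from Erin, Frank, Hank.
Frank's domain is down to {8}, so Frank = 8. So Erin can't be 8.
So Erin = 7.

7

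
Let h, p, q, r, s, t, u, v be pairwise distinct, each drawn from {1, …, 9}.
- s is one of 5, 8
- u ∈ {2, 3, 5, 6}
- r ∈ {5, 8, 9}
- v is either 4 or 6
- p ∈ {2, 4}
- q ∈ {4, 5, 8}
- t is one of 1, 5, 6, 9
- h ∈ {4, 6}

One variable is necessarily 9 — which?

r

The 8 variables draw from only 8 values {1, 2, 3, 4, 5, 6, 8, 9}, so each is used; only t can be 1, hence t = 1.
The 7 still-open variables draw from only 7 values {2, 3, 4, 5, 6, 8, 9}, so each is used; only u can be 3, hence u = 3.
The 6 still-open variables together cover exactly {2, 4, 5, 6, 8, 9} — 6 values for 6 variables — and 2 appears only in p's list, so p = 2.
The 5 still-open variables together cover exactly {4, 5, 6, 8, 9} — 5 values for 5 variables — and 9 appears only in r's list, so r = 9.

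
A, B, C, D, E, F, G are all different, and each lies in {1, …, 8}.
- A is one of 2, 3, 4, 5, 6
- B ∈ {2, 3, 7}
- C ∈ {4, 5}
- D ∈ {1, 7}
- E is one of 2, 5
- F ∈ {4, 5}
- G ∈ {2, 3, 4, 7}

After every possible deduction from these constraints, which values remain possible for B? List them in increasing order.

3, 7

The 7 variables draw from only 7 values {1, 2, 3, 4, 5, 6, 7}, so each is used; only D can be 1, hence D = 1.
The 6 still-open variables draw from only 6 values {2, 3, 4, 5, 6, 7}, so each is used; only A can be 6, hence A = 6.
C and F share exactly the 2 values {4, 5}; by pigeonhole those values go to them, so strike 4, 5 from E, G.
That leaves E = 2. Eliminate 2 elsewhere: B, G.
No further eliminations apply; B can still be any of 3, 7.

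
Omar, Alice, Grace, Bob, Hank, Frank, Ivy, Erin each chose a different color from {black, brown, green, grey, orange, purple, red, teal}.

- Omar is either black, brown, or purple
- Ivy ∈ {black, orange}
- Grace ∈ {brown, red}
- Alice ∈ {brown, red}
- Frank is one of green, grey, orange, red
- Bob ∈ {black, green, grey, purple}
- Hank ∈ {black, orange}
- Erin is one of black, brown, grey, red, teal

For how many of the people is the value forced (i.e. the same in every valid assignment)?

Among the 8 variables, teal fits only Erin (and all 8 values in {black, brown, green, grey, orange, purple, red, teal} must be used), so Erin = teal.
The 2 variables Alice and Grace are confined to {brown, red}, which locks those values in; drop them from Omar, Frank.
Hank and Ivy share exactly the 2 values {black, orange}; by pigeonhole those values go to them, so strike black, orange from Omar, Bob, Frank.
Omar has just one choice, so Omar = purple. So Bob can't be purple.
Determined: Omar=purple, Erin=teal. The other people each still have more than one consistent value. That makes 2.

2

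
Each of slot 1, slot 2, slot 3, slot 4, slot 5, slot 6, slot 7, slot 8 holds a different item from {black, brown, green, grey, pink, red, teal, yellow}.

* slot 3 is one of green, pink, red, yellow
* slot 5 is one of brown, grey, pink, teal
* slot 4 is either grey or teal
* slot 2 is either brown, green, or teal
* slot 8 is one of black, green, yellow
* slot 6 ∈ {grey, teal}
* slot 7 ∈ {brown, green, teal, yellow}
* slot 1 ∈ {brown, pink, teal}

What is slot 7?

yellow

The 8 variables together cover exactly {black, brown, green, grey, pink, red, teal, yellow} — 8 values for 8 variables — and black appears only in slot 8's list, so slot 8 = black.
The 7 still-open variables draw from only 7 values {brown, green, grey, pink, red, teal, yellow}, so each is used; only slot 3 can be red, hence slot 3 = red.
The 6 still-open variables together cover exactly {brown, green, grey, pink, teal, yellow} — 6 values for 6 variables — and yellow appears only in slot 7's list, so slot 7 = yellow.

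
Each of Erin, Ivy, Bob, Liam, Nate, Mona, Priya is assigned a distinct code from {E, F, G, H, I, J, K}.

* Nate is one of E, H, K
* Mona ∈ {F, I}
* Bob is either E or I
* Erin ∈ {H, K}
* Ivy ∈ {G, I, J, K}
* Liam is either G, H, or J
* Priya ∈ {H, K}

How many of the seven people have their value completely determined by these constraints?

3

The 7 variables together cover exactly {E, F, G, H, I, J, K} — 7 values for 7 variables — and F appears only in Mona's list, so Mona = F.
Erin and Priya between them cover only {H, K} — a naked pair. Remove those values from Ivy, Liam, Nate.
Nate must be E (only option left). Eliminate E elsewhere: Bob.
Bob has just one choice, so Bob = I. Eliminate I elsewhere: Ivy.
Determined: Bob=I, Nate=E, Mona=F. The other people each still have more than one consistent value. That makes 3.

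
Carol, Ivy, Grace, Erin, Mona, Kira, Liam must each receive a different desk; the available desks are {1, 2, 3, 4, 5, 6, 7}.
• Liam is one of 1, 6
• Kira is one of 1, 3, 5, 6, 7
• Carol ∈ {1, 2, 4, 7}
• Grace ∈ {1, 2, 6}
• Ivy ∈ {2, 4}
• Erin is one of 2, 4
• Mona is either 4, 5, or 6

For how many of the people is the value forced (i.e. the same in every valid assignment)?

3

Among the 7 variables, 3 fits only Kira (and all 7 values in {1, 2, 3, 4, 5, 6, 7} must be used), so Kira = 3.
Among the 6 still-open variables, 5 fits only Mona (and all 6 values in {1, 2, 4, 5, 6, 7} must be used), so Mona = 5.
Among the 5 still-open variables, 7 fits only Carol (and all 5 values in {1, 2, 4, 6, 7} must be used), so Carol = 7.
The 2 variables Ivy and Erin are confined to {2, 4}, which locks those values in; drop them from Grace.
Determined: Carol=7, Mona=5, Kira=3. The other people each still have more than one consistent value. That makes 3.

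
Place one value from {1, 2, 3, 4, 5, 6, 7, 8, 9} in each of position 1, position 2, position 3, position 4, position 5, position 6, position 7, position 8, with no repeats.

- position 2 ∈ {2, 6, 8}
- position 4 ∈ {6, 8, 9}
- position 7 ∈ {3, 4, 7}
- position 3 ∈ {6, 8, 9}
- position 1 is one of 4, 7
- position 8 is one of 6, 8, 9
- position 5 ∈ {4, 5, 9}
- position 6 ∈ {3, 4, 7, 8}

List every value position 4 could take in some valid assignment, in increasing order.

The 8 variables together cover exactly {2, 3, 4, 5, 6, 7, 8, 9} — 8 values for 8 variables — and 2 appears only in position 2's list, so position 2 = 2.
Among the 7 still-open variables, 5 fits only position 5 (and all 7 values in {3, 4, 5, 6, 7, 8, 9} must be used), so position 5 = 5.
position 3, position 4, position 8 between them cover only {6, 8, 9} — a naked triple. Remove those values from position 6.
No further eliminations apply; position 4 can still be any of 6, 8, 9.

6, 8, 9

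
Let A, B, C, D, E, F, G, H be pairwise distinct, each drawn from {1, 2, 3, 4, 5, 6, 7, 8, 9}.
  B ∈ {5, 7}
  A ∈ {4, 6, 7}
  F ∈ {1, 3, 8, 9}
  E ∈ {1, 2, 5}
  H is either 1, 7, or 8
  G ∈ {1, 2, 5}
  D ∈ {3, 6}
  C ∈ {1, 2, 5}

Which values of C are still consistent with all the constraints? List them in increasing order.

C, E, G between them cover only {1, 2, 5} — a naked triple. Remove those values from B, F, H.
B has just one choice, so B = 7. So A, H can't be 7.
That leaves H = 8. So F can't be 8.
No further eliminations apply; C can still be any of 1, 2, 5.

1, 2, 5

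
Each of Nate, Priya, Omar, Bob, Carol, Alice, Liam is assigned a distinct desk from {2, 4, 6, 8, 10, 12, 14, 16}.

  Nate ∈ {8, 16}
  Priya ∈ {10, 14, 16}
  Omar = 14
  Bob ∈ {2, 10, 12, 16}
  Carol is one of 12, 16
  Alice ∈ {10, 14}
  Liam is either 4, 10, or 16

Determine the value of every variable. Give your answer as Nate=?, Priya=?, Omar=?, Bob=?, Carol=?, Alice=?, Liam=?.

Omar's domain is down to {14}, so Omar = 14. Strike 14 from Priya, Alice.
Alice has just one choice, so Alice = 10. So Priya, Bob, Liam can't be 10.
Priya has just one choice, so Priya = 16. Strike 16 from Nate, Bob, Carol, Liam.
That leaves Carol = 12. So Bob can't be 12.
Liam has just one choice, so Liam = 4.
Nate must be 8 (only option left).
Bob's domain is down to {2}, so Bob = 2.

Nate=8, Priya=16, Omar=14, Bob=2, Carol=12, Alice=10, Liam=4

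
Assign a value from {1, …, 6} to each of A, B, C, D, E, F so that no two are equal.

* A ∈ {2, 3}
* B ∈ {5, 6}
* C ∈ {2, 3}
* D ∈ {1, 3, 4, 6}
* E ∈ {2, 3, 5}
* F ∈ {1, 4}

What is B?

The 2 variables A and C are confined to {2, 3}, which locks those values in; drop them from D, E.
E has just one choice, so E = 5. Remove 5 from B.
So B = 6.

6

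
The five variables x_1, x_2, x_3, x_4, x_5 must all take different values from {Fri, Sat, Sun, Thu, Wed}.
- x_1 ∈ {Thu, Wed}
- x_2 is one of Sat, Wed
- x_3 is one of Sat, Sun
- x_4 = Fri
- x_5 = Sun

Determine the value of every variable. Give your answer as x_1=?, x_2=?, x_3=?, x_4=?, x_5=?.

x_1=Thu, x_2=Wed, x_3=Sat, x_4=Fri, x_5=Sun

x_4's domain is down to {Fri}, so x_4 = Fri.
That leaves x_5 = Sun. Strike Sun from x_3.
x_3's domain is down to {Sat}, so x_3 = Sat. Eliminate Sat elsewhere: x_2.
x_2 has just one choice, so x_2 = Wed. So x_1 can't be Wed.
That leaves x_1 = Thu.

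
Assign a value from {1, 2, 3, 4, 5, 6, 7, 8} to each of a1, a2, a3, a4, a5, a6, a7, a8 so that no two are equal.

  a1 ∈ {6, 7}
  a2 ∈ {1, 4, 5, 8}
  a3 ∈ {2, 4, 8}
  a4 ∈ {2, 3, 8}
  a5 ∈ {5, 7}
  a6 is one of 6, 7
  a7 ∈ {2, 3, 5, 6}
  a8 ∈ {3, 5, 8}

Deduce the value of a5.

Among the 8 variables, 1 fits only a2 (and all 8 values in {1, 2, 3, 4, 5, 6, 7, 8} must be used), so a2 = 1.
The 7 still-open variables together cover exactly {2, 3, 4, 5, 6, 7, 8} — 7 values for 7 variables — and 4 appears only in a3's list, so a3 = 4.
a1 and a6 between them cover only {6, 7} — a naked pair. Remove those values from a5, a7.
So a5 = 5.

5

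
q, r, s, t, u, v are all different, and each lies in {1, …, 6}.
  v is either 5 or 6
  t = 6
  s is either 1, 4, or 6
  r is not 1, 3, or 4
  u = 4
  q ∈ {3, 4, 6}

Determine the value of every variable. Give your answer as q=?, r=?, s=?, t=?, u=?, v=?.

t must be 6 (only option left). So q, r, s, v can't be 6.
u must be 4 (only option left). Remove 4 from q, s.
v must be 5 (only option left). Remove 5 from r.
q has just one choice, so q = 3.
That leaves r = 2.
s's domain is down to {1}, so s = 1.

q=3, r=2, s=1, t=6, u=4, v=5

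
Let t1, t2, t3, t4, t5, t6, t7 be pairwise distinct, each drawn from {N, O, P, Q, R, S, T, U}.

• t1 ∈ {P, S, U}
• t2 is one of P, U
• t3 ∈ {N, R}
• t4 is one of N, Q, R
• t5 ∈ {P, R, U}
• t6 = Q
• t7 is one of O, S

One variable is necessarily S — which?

t6 has just one choice, so t6 = Q. Remove Q from t4.
The 6 still-open variables together cover exactly {N, O, P, R, S, U} — 6 values for 6 variables — and O appears only in t7's list, so t7 = O.
Among the 5 still-open variables, S fits only t1 (and all 5 values in {N, P, R, S, U} must be used), so t1 = S.

t1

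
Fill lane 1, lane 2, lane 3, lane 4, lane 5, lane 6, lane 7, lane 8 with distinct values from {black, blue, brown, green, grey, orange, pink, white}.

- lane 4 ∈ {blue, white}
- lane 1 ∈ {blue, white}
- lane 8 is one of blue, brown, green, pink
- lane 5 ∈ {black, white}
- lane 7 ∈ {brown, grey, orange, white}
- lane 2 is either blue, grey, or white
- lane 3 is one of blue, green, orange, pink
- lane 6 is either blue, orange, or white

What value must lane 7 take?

The 8 variables together cover exactly {black, blue, brown, green, grey, orange, pink, white} — 8 values for 8 variables — and black appears only in lane 5's list, so lane 5 = black.
lane 1 and lane 4 between them cover only {blue, white} — a naked pair. Remove those values from lane 2, lane 3, lane 6, lane 7, lane 8.
lane 2 must be grey (only option left). Eliminate grey elsewhere: lane 7.
lane 6 has just one choice, so lane 6 = orange. Remove orange from lane 3, lane 7.
So lane 7 = brown.

brown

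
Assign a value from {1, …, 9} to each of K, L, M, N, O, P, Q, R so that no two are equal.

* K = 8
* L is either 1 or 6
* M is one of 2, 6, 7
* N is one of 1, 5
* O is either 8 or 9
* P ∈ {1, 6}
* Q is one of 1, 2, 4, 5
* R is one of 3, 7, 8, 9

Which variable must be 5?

N

K's domain is down to {8}, so K = 8. So O, R can't be 8.
O's domain is down to {9}, so O = 9. So R can't be 9.
L and P share exactly the 2 values {1, 6}; by pigeonhole those values go to them, so strike 1, 6 from M, N, Q.
So 5 goes to N.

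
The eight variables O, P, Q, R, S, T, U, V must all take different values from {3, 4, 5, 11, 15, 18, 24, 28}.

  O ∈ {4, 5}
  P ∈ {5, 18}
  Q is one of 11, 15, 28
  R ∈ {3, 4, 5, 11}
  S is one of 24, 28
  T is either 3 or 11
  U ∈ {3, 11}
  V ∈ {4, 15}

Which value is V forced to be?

Among the 8 variables, 18 fits only P (and all 8 values in {3, 4, 5, 11, 15, 18, 24, 28} must be used), so P = 18.
The 7 still-open variables together cover exactly {3, 4, 5, 11, 15, 24, 28} — 7 values for 7 variables — and 24 appears only in S's list, so S = 24.
Among the 6 still-open variables, 28 fits only Q (and all 6 values in {3, 4, 5, 11, 15, 28} must be used), so Q = 28.
Among the 5 still-open variables, 15 fits only V (and all 5 values in {3, 4, 5, 11, 15} must be used), so V = 15.

15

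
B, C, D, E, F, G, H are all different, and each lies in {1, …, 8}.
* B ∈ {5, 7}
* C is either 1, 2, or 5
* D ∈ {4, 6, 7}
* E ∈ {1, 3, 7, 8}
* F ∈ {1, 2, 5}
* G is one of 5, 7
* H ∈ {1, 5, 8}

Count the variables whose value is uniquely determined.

2

The 2 variables B and G are confined to {5, 7}, which locks those values in; drop them from C, D, E, F, H.
The 2 variables C and F are confined to {1, 2}, which locks those values in; drop them from E, H.
H has just one choice, so H = 8. So E can't be 8.
E has just one choice, so E = 3.
Determined: E=3, H=8. The other variables each still have more than one consistent value. That makes 2.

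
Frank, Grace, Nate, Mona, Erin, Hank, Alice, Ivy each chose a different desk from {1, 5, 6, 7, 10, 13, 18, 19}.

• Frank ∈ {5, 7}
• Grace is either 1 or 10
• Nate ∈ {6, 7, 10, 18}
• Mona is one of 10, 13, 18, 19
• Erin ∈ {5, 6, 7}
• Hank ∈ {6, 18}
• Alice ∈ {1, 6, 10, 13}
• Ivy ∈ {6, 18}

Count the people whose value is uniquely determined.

4

Among the 8 variables, 19 fits only Mona (and all 8 values in {1, 5, 6, 7, 10, 13, 18, 19} must be used), so Mona = 19.
The 7 still-open variables together cover exactly {1, 5, 6, 7, 10, 13, 18} — 7 values for 7 variables — and 13 appears only in Alice's list, so Alice = 13.
Among the 6 still-open variables, 1 fits only Grace (and all 6 values in {1, 5, 6, 7, 10, 18} must be used), so Grace = 1.
The 5 still-open variables together cover exactly {5, 6, 7, 10, 18} — 5 values for 5 variables — and 10 appears only in Nate's list, so Nate = 10.
Hank and Ivy between them cover only {6, 18} — a naked pair. Remove those values from Erin.
Determined: Grace=1, Nate=10, Mona=19, Alice=13. The other people each still have more than one consistent value. That makes 4.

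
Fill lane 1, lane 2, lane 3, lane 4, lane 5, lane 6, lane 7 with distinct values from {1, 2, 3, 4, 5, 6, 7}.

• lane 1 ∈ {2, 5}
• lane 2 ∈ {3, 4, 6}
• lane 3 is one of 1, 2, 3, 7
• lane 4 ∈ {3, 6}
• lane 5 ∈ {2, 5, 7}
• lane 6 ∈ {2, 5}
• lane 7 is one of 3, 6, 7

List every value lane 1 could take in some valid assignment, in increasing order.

Among the 7 variables, 1 fits only lane 3 (and all 7 values in {1, 2, 3, 4, 5, 6, 7} must be used), so lane 3 = 1.
The 6 still-open variables draw from only 6 values {2, 3, 4, 5, 6, 7}, so each is used; only lane 2 can be 4, hence lane 2 = 4.
lane 1 and lane 6 share exactly the 2 values {2, 5}; by pigeonhole those values go to them, so strike 2, 5 from lane 5.
lane 5's domain is down to {7}, so lane 5 = 7. Remove 7 from lane 7.
No further eliminations apply; lane 1 can still be any of 2, 5.

2, 5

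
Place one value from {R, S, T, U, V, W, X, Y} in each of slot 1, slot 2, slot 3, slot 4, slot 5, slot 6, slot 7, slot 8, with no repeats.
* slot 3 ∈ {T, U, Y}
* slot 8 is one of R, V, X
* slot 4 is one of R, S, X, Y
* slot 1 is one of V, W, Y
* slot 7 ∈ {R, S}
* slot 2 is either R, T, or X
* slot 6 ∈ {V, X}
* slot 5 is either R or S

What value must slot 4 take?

Among the 8 variables, U fits only slot 3 (and all 8 values in {R, S, T, U, V, W, X, Y} must be used), so slot 3 = U.
Among the 7 still-open variables, T fits only slot 2 (and all 7 values in {R, S, T, V, W, X, Y} must be used), so slot 2 = T.
The 6 still-open variables together cover exactly {R, S, V, W, X, Y} — 6 values for 6 variables — and W appears only in slot 1's list, so slot 1 = W.
Among the 5 still-open variables, Y fits only slot 4 (and all 5 values in {R, S, V, X, Y} must be used), so slot 4 = Y.

Y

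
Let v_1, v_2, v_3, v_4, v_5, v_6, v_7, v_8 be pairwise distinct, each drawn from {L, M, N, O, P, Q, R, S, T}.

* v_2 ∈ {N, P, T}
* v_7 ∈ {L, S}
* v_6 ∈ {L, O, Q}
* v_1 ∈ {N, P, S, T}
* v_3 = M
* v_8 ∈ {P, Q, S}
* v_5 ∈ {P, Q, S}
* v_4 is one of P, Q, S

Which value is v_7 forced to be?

v_3 has just one choice, so v_3 = M.
The 7 still-open variables draw from only 7 values {L, N, O, P, Q, S, T}, so each is used; only v_6 can be O, hence v_6 = O.
Among the 6 still-open variables, L fits only v_7 (and all 6 values in {L, N, P, Q, S, T} must be used), so v_7 = L.

L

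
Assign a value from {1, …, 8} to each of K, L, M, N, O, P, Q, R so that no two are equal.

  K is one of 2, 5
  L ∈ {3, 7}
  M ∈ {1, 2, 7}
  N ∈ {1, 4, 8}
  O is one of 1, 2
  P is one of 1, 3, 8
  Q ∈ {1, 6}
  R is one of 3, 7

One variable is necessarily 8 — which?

The 8 variables draw from only 8 values {1, 2, 3, 4, 5, 6, 7, 8}, so each is used; only N can be 4, hence N = 4.
The 7 still-open variables draw from only 7 values {1, 2, 3, 5, 6, 7, 8}, so each is used; only K can be 5, hence K = 5.
Among the 6 still-open variables, 6 fits only Q (and all 6 values in {1, 2, 3, 6, 7, 8} must be used), so Q = 6.
The 5 still-open variables draw from only 5 values {1, 2, 3, 7, 8}, so each is used; only P can be 8, hence P = 8.

P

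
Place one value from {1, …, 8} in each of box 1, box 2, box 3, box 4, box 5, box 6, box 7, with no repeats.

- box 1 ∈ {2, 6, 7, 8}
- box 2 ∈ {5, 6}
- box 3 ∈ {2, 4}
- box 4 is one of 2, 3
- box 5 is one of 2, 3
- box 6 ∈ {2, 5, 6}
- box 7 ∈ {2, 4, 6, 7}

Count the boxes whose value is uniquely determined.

3

The 7 variables draw from only 7 values {2, 3, 4, 5, 6, 7, 8}, so each is used; only box 1 can be 8, hence box 1 = 8.
The 6 still-open variables draw from only 6 values {2, 3, 4, 5, 6, 7}, so each is used; only box 7 can be 7, hence box 7 = 7.
Among the 5 still-open variables, 4 fits only box 3 (and all 5 values in {2, 3, 4, 5, 6} must be used), so box 3 = 4.
The 2 variables box 4 and box 5 are confined to {2, 3}, which locks those values in; drop them from box 6.
Determined: box 1=8, box 3=4, box 7=7. The other boxes each still have more than one consistent value. That makes 3.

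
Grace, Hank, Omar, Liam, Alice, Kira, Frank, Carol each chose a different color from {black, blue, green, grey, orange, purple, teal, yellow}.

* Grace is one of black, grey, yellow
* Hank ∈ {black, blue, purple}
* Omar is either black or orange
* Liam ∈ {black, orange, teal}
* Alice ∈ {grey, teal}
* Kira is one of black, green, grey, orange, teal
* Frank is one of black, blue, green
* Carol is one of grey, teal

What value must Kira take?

green

The 8 variables draw from only 8 values {black, blue, green, grey, orange, purple, teal, yellow}, so each is used; only Hank can be purple, hence Hank = purple.
The 7 still-open variables together cover exactly {black, blue, green, grey, orange, teal, yellow} — 7 values for 7 variables — and blue appears only in Frank's list, so Frank = blue.
Among the 6 still-open variables, green fits only Kira (and all 6 values in {black, green, grey, orange, teal, yellow} must be used), so Kira = green.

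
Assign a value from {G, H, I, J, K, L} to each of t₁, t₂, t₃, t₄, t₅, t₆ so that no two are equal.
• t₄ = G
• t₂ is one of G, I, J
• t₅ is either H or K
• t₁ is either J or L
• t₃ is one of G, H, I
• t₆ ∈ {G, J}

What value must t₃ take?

H

t₄ must be G (only option left). Eliminate G elsewhere: t₂, t₃, t₆.
t₆'s domain is down to {J}, so t₆ = J. So t₁, t₂ can't be J.
That leaves t₁ = L.
t₂ has just one choice, so t₂ = I. Remove I from t₃.
So t₃ = H.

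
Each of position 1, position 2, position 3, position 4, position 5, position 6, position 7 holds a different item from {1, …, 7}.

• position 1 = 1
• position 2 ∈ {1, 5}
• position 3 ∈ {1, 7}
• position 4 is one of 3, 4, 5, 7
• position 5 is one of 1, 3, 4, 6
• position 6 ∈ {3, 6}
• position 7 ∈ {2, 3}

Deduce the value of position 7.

position 1 has just one choice, so position 1 = 1. Remove 1 from position 2, position 3, position 5.
position 2 must be 5 (only option left). Remove 5 from position 4.
position 3 has just one choice, so position 3 = 7. Strike 7 from position 4.
The 4 still-open variables draw from only 4 values {2, 3, 4, 6}, so each is used; only position 7 can be 2, hence position 7 = 2.

2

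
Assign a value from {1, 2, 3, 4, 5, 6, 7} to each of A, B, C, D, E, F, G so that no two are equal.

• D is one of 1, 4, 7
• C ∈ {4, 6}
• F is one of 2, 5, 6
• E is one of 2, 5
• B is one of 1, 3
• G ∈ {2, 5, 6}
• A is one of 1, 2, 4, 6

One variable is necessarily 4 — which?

C

The 7 variables together cover exactly {1, 2, 3, 4, 5, 6, 7} — 7 values for 7 variables — and 3 appears only in B's list, so B = 3.
The 6 still-open variables draw from only 6 values {1, 2, 4, 5, 6, 7}, so each is used; only D can be 7, hence D = 7.
The 5 still-open variables draw from only 5 values {1, 2, 4, 5, 6}, so each is used; only A can be 1, hence A = 1.
The 4 still-open variables draw from only 4 values {2, 4, 5, 6}, so each is used; only C can be 4, hence C = 4.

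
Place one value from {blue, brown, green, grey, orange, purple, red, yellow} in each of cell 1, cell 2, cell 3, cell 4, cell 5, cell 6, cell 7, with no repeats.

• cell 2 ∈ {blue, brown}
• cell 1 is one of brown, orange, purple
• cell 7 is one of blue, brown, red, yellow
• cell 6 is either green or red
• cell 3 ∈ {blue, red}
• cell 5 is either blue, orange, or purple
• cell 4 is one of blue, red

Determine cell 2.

brown

Among the 7 variables, green fits only cell 6 (and all 7 values in {blue, brown, green, orange, purple, red, yellow} must be used), so cell 6 = green.
Among the 6 still-open variables, yellow fits only cell 7 (and all 6 values in {blue, brown, orange, purple, red, yellow} must be used), so cell 7 = yellow.
cell 3 and cell 4 between them cover only {blue, red} — a naked pair. Remove those values from cell 2, cell 5.
So cell 2 = brown.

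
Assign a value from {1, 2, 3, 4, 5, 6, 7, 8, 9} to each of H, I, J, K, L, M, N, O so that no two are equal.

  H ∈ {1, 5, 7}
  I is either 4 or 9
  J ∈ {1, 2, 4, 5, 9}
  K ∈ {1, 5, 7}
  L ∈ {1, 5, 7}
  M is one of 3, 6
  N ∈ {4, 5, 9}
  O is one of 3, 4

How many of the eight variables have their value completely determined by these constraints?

The 8 variables draw from only 8 values {1, 2, 3, 4, 5, 6, 7, 9}, so each is used; only J can be 2, hence J = 2.
The 7 still-open variables together cover exactly {1, 3, 4, 5, 6, 7, 9} — 7 values for 7 variables — and 6 appears only in M's list, so M = 6.
The 6 still-open variables together cover exactly {1, 3, 4, 5, 7, 9} — 6 values for 6 variables — and 3 appears only in O's list, so O = 3.
H, K, L between them cover only {1, 5, 7} — a naked triple. Remove those values from N.
Determined: J=2, M=6, O=3. The other variables each still have more than one consistent value. That makes 3.

3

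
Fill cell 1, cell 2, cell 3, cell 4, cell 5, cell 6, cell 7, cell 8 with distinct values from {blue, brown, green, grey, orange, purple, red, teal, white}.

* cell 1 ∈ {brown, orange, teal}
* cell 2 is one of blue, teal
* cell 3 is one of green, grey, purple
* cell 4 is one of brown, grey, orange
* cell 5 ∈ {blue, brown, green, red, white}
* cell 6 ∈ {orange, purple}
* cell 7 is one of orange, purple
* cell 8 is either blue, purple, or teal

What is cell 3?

green

The 2 variables cell 6 and cell 7 are confined to {orange, purple}, which locks those values in; drop them from cell 1, cell 3, cell 4, cell 8.
cell 2 and cell 8 share exactly the 2 values {blue, teal}; by pigeonhole those values go to them, so strike blue, teal from cell 1, cell 5.
cell 1's domain is down to {brown}, so cell 1 = brown. Strike brown from cell 4, cell 5.
That leaves cell 4 = grey. Eliminate grey elsewhere: cell 3.
So cell 3 = green.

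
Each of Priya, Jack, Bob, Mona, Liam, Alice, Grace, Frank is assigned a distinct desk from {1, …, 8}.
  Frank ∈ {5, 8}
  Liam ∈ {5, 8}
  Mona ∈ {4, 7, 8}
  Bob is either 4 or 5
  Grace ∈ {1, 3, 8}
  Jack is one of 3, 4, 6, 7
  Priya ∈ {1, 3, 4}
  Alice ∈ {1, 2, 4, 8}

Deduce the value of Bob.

The 8 variables together cover exactly {1, 2, 3, 4, 5, 6, 7, 8} — 8 values for 8 variables — and 2 appears only in Alice's list, so Alice = 2.
The 7 still-open variables draw from only 7 values {1, 3, 4, 5, 6, 7, 8}, so each is used; only Jack can be 6, hence Jack = 6.
The 6 still-open variables draw from only 6 values {1, 3, 4, 5, 7, 8}, so each is used; only Mona can be 7, hence Mona = 7.
The 2 variables Liam and Frank are confined to {5, 8}, which locks those values in; drop them from Bob, Grace.
So Bob = 4.

4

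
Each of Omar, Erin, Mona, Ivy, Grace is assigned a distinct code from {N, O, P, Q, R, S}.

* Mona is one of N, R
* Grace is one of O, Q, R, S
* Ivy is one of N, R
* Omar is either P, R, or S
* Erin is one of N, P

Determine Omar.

Mona and Ivy share exactly the 2 values {N, R}; by pigeonhole those values go to them, so strike N, R from Omar, Erin, Grace.
Erin has just one choice, so Erin = P. Eliminate P elsewhere: Omar.
So Omar = S.

S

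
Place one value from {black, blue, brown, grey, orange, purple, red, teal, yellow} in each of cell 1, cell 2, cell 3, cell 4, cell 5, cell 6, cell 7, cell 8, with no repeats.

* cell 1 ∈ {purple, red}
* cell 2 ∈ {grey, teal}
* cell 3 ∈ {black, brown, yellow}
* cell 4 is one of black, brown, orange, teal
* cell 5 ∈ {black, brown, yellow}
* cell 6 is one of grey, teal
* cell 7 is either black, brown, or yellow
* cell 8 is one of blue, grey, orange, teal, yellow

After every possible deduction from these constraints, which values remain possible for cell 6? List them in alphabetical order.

grey, teal

cell 2 and cell 6 share exactly the 2 values {grey, teal}; by pigeonhole those values go to them, so strike grey, teal from cell 4, cell 8.
cell 3, cell 5, cell 7 between them cover only {black, brown, yellow} — a naked triple. Remove those values from cell 4, cell 8.
That leaves cell 4 = orange. So cell 8 can't be orange.
cell 8 has just one choice, so cell 8 = blue.
No further eliminations apply; cell 6 can still be any of grey, teal.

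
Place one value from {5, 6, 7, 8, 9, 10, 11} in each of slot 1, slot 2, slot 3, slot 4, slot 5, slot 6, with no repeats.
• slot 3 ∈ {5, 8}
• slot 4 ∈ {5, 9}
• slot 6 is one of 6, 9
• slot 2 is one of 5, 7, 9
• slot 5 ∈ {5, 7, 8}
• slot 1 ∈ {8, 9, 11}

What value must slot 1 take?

11

Among the 6 variables, 6 fits only slot 6 (and all 6 values in {5, 6, 7, 8, 9, 11} must be used), so slot 6 = 6.
The 5 still-open variables together cover exactly {5, 7, 8, 9, 11} — 5 values for 5 variables — and 11 appears only in slot 1's list, so slot 1 = 11.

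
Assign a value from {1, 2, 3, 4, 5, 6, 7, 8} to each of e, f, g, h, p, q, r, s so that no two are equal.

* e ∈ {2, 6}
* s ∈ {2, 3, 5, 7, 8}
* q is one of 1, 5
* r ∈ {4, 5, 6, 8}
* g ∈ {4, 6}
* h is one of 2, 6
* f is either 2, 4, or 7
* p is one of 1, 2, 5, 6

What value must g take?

The 8 variables together cover exactly {1, 2, 3, 4, 5, 6, 7, 8} — 8 values for 8 variables — and 3 appears only in s's list, so s = 3.
The 7 still-open variables together cover exactly {1, 2, 4, 5, 6, 7, 8} — 7 values for 7 variables — and 7 appears only in f's list, so f = 7.
The 6 still-open variables together cover exactly {1, 2, 4, 5, 6, 8} — 6 values for 6 variables — and 8 appears only in r's list, so r = 8.
The 5 still-open variables draw from only 5 values {1, 2, 4, 5, 6}, so each is used; only g can be 4, hence g = 4.

4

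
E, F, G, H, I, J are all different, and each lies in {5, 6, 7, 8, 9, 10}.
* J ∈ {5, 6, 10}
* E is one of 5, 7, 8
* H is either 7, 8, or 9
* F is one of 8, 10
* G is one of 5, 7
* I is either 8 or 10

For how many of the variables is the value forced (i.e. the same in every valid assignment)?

2

Among the 6 variables, 6 fits only J (and all 6 values in {5, 6, 7, 8, 9, 10} must be used), so J = 6.
Among the 5 still-open variables, 9 fits only H (and all 5 values in {5, 7, 8, 9, 10} must be used), so H = 9.
F and I between them cover only {8, 10} — a naked pair. Remove those values from E.
Determined: H=9, J=6. The other variables each still have more than one consistent value. That makes 2.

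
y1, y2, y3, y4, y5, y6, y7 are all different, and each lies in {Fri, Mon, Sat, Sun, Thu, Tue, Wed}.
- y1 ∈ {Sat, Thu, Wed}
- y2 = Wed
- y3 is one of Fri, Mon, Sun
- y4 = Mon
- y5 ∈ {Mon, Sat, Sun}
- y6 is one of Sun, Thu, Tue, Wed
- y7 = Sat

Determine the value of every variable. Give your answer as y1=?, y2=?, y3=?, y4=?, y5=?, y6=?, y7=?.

y1=Thu, y2=Wed, y3=Fri, y4=Mon, y5=Sun, y6=Tue, y7=Sat

y2's domain is down to {Wed}, so y2 = Wed. So y1, y6 can't be Wed.
y4 has just one choice, so y4 = Mon. Eliminate Mon elsewhere: y3, y5.
y7 has just one choice, so y7 = Sat. Eliminate Sat elsewhere: y1, y5.
y1's domain is down to {Thu}, so y1 = Thu. Eliminate Thu elsewhere: y6.
That leaves y5 = Sun. Strike Sun from y3, y6.
y6 must be Tue (only option left).
y3 has just one choice, so y3 = Fri.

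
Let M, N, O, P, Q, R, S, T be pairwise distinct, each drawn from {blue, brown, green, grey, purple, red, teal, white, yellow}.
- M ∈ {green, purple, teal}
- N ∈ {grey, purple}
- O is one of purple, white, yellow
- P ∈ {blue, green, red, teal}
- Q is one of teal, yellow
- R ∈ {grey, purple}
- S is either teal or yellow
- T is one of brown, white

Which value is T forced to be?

brown

N and R share exactly the 2 values {grey, purple}; by pigeonhole those values go to them, so strike grey, purple from M, O.
Q and S share exactly the 2 values {teal, yellow}; by pigeonhole those values go to them, so strike teal, yellow from M, O, P.
That leaves M = green. Strike green from P.
O has just one choice, so O = white. Eliminate white elsewhere: T.
So T = brown.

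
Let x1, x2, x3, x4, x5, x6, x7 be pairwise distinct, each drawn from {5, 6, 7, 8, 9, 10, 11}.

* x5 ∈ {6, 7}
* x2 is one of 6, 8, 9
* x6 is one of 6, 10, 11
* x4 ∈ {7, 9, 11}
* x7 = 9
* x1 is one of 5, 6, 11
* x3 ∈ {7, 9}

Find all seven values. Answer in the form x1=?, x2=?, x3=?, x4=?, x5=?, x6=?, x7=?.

x7 must be 9 (only option left). Remove 9 from x2, x3, x4.
x3 must be 7 (only option left). Eliminate 7 elsewhere: x4, x5.
x4 must be 11 (only option left). So x1, x6 can't be 11.
x5's domain is down to {6}, so x5 = 6. Strike 6 from x1, x2, x6.
x6's domain is down to {10}, so x6 = 10.
x1 must be 5 (only option left).
x2 must be 8 (only option left).

x1=5, x2=8, x3=7, x4=11, x5=6, x6=10, x7=9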